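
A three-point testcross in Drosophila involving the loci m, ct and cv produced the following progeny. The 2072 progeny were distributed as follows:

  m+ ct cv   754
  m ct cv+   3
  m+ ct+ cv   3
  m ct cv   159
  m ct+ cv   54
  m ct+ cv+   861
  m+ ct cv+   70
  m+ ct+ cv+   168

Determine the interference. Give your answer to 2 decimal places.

The two most frequent reciprocal classes, m+ ct cv and m ct+ cv+, are the parental types, so the F1 was m+ ct cv / m ct+ cv+.
The two rarest classes, m+ ct+ cv and m ct cv+, are the double crossovers. Comparing them with the parentals, only the ct allele has switched, so ct is the middle locus and the order is m – ct – cv.
m–ct: (327 + 6)/2072 = 0.1607; ct–cv: (124 + 6)/2072 = 0.0627.
Expected DCO frequency = 0.1607 × 0.0627 ≈ 0.01008; observed = 6/2072 ≈ 0.00290.
Coefficient of coincidence = 0.00290/0.01008 ≈ 0.29; interference = 1 − 0.29 = 0.71.

0.71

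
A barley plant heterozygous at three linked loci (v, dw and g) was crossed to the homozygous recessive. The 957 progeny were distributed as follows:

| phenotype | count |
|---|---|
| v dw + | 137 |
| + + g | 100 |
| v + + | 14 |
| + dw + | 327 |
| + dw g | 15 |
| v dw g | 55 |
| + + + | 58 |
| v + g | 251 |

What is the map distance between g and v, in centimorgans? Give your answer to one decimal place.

27.8 centimorgans

The two most frequent reciprocal classes, + dw + and v + g, are the parental types, so the F1 was + dw + / v + g.
The two rarest classes, + dw g and v + +, are the double crossovers. Comparing them with the parentals, only the g allele has switched, so g is the middle locus and the order is dw – g – v.
Crossovers in the g–v interval produce the single-crossover classes v dw + and + + g (137 + 100 = 237) plus the double crossovers (29).
RF(g–v) = (237 + 29) / 957 = 266/957 = 0.2780 → 27.8 centimorgans.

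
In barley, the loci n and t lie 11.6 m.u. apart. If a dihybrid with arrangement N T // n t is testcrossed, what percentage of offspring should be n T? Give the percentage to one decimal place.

A map distance of 11.6 m.u. corresponds to a recombination frequency of 0.116.
The F1 is N T / n t, so n T is a recombinant gamete class with expected frequency r/2 = 0.116/2 = 0.0580.
That is 0.0580 = 5.8% of the progeny.

5.8%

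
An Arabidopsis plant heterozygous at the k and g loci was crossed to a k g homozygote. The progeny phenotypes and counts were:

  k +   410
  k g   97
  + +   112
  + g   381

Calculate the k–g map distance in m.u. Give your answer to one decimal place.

The two most frequent classes, + g (381) and k + (410), are the parental types, so the F1 was + g / k +.
The recombinant classes are + + and k g: 112 + 97 = 209.
Recombination frequency = 209/1000 = 0.2090 ≈ 20.9%, i.e. 20.9 m.u.

20.9 m.u.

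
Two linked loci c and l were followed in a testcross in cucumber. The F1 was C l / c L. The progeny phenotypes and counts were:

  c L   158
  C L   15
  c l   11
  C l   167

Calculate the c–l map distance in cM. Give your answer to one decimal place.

7.4 cM

The recombinant classes are C L and c l: 15 + 11 = 26.
Recombination frequency = 26/351 = 0.0741 ≈ 7.4%, i.e. 7.4 cM.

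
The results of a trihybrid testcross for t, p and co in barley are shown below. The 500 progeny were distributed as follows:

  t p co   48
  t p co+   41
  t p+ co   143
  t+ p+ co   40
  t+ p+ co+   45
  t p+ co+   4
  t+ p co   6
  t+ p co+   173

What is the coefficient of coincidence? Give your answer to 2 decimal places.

0.53

The two most frequent reciprocal classes, t+ p co+ and t p+ co, are the parental types, so the F1 was t+ p co+ / t p+ co.
The two rarest classes, t+ p co and t p+ co+, are the double crossovers. Comparing them with the parentals, only the co allele has switched, so co is the middle locus and the order is t – co – p.
t–co: (81 + 10)/500 = 0.1820; co–p: (93 + 10)/500 = 0.2060.
Expected DCO frequency = 0.1820 × 0.2060 ≈ 0.03749; observed = 10/500 ≈ 0.02000.
Coefficient of coincidence = 0.02000/0.03749 ≈ 0.53.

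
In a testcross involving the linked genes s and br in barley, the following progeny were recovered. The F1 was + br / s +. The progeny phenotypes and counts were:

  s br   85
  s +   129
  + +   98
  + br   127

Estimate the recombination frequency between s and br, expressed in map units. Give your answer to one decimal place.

The recombinant classes are + + and s br: 98 + 85 = 183.
Recombination frequency = 183/439 = 0.4169 ≈ 41.7%, i.e. 41.7 map units.

41.7 map units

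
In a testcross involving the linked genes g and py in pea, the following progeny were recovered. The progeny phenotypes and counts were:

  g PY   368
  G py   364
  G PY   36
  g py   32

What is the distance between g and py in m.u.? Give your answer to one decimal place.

The two most frequent classes, G py (364) and g PY (368), are the parental types, so the F1 was G py / g PY.
The recombinant classes are G PY and g py: 36 + 32 = 68.
Recombination frequency = 68/800 = 0.0850 ≈ 8.5%, i.e. 8.5 m.u.

8.5 m.u.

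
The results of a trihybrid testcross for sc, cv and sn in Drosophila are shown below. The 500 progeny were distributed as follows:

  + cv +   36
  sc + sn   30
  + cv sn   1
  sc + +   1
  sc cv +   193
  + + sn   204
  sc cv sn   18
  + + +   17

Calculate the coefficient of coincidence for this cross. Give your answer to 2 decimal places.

The two most frequent reciprocal classes, sc cv + and + + sn, are the parental types, so the F1 was sc cv + / + + sn.
The two rarest classes, sc + + and + cv sn, are the double crossovers. Comparing them with the parentals, only the cv allele has switched, so cv is the middle locus and the order is sc – cv – sn.
sc–cv: (66 + 2)/500 = 0.1360; cv–sn: (35 + 2)/500 = 0.0740.
Expected DCO frequency = 0.1360 × 0.0740 ≈ 0.01006; observed = 2/500 ≈ 0.00400.
Coefficient of coincidence = 0.00400/0.01006 ≈ 0.40.

0.40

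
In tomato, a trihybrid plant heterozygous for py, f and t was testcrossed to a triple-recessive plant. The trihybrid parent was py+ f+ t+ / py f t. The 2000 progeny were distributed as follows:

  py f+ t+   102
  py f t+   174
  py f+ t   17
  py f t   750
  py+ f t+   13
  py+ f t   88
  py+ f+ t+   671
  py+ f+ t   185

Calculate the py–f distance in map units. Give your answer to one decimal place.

11.0 map units

The two rarest classes, py+ f t+ and py f+ t, are the double crossovers. Comparing them with the parentals, only the f allele has switched, so f is the middle locus and the order is t – f – py.
Crossovers in the f–py interval produce the single-crossover classes py f+ t+ and py+ f t (102 + 88 = 190) plus the double crossovers (30).
RF(f–py) = (190 + 30) / 2000 = 220/2000 = 0.1100 → 11.0 map units.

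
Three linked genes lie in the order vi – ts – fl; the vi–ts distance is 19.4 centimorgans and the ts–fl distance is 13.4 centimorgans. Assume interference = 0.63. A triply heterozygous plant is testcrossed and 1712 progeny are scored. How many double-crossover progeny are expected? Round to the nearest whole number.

Map distances give recombination frequencies of 0.194 and 0.134 for the two intervals.
With interference 0.63 (so coincidence = 0.37), expected double-crossover frequency = 0.194 × 0.134 × 0.37 = 0.00962.
Expected number = 0.00962 × 1712 = 16.47 ≈ 16.

16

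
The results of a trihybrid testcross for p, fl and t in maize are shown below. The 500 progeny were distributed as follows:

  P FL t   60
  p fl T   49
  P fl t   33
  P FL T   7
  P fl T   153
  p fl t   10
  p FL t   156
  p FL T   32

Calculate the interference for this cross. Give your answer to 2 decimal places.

0.18

The two most frequent reciprocal classes, p FL t and P fl T, are the parental types, so the F1 was p FL t / P fl T.
The two rarest classes, p fl t and P FL T, are the double crossovers. Comparing them with the parentals, only the fl allele has switched, so fl is the middle locus and the order is t – fl – p.
t–fl: (65 + 17)/500 = 0.1640; fl–p: (109 + 17)/500 = 0.2520.
Expected DCO frequency = 0.1640 × 0.2520 ≈ 0.04133; observed = 17/500 ≈ 0.03400.
Coefficient of coincidence = 0.03400/0.04133 ≈ 0.82; interference = 1 − 0.82 = 0.18.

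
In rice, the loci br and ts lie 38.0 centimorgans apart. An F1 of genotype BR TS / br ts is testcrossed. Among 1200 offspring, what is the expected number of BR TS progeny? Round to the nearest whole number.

A map distance of 38.0 centimorgans corresponds to a recombination frequency of 0.380.
The F1 is BR TS / br ts, so BR TS is a parental gamete class with expected frequency (1 − r)/2 = 0.620/2 = 0.3100.
Expected number = 0.3100 × 1200 = 372.00 ≈ 372.

372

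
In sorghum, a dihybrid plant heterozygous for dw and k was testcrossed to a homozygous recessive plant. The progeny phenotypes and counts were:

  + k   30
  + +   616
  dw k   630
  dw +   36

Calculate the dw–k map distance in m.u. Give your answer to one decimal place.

The two most frequent classes, + + (616) and dw k (630), are the parental types, so the F1 was + + / dw k.
The recombinant classes are + k and dw +: 30 + 36 = 66.
Recombination frequency = 66/1312 = 0.0503 ≈ 5.0%, i.e. 5.0 m.u.

5.0 m.u.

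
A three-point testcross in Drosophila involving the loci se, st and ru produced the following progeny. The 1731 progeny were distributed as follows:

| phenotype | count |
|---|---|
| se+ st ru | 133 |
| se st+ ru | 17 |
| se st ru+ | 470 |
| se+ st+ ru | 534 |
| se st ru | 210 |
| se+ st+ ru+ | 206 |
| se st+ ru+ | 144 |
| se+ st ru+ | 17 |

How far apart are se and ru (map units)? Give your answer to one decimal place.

26.0 map units

The two most frequent reciprocal classes, se+ st+ ru and se st ru+, are the parental types, so the F1 was se+ st+ ru / se st ru+.
The two rarest classes, se st+ ru and se+ st ru+, are the double crossovers. Comparing them with the parentals, only the se allele has switched, so se is the middle locus and the order is st – se – ru.
Crossovers in the se–ru interval produce the single-crossover classes se+ st+ ru+ and se st ru (206 + 210 = 416) plus the double crossovers (34).
RF(se–ru) = (416 + 34) / 1731 = 450/1731 = 0.2600 → 26.0 map units.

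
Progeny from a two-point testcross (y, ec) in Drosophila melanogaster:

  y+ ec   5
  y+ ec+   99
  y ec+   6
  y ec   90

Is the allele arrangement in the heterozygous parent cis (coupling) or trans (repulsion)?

cis

The two most frequent classes are y+ ec+ (99) and y ec (90); these are the parental (non-recombinant) types.
So the F1 carried y+ ec+ on one chromosome and y ec on the other — the recessive alleles are on the same chromosome (cis / coupling).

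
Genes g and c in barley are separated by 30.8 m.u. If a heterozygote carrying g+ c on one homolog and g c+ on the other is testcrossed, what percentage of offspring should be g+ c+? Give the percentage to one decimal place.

A map distance of 30.8 m.u. corresponds to a recombination frequency of 0.308.
The F1 is g+ c / g c+, so g+ c+ is a recombinant gamete class with expected frequency r/2 = 0.308/2 = 0.1540.
That is 0.1540 = 15.4% of the progeny.

15.4%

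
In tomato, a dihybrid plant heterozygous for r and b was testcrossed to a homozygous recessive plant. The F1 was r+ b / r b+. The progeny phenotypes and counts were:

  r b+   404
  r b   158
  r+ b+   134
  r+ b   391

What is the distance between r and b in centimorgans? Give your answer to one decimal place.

The recombinant classes are r+ b+ and r b: 134 + 158 = 292.
Recombination frequency = 292/1087 = 0.2686 ≈ 26.9%, i.e. 26.9 centimorgans.

26.9 centimorgans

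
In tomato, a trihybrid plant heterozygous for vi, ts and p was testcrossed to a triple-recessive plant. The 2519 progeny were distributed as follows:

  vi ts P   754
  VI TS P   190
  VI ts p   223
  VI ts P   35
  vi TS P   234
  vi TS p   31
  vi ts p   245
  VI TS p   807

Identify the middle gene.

The two most frequent reciprocal classes, vi ts P and VI TS p, are the parental types, so the F1 was vi ts P / VI TS p.
The two rarest classes, VI ts P and vi TS p, are the double crossovers. Comparing them with the parentals, only the vi allele has switched, so vi is the middle locus and the order is p – vi – ts.

vi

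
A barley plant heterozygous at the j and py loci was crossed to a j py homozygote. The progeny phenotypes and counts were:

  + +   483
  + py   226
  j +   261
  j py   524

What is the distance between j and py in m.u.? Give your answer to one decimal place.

32.6 m.u.

The two most frequent classes, + + (483) and j py (524), are the parental types, so the F1 was + + / j py.
The recombinant classes are + py and j +: 226 + 261 = 487.
Recombination frequency = 487/1494 = 0.3260 ≈ 32.6%, i.e. 32.6 m.u.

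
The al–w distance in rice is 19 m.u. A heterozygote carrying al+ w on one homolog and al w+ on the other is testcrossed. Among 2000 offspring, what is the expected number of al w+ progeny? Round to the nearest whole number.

810

A map distance of 19 m.u. corresponds to a recombination frequency of 0.190.
The F1 is al+ w / al w+, so al w+ is a parental gamete class with expected frequency (1 − r)/2 = 0.810/2 = 0.4050.
Expected number = 0.4050 × 2000 = 810.00 ≈ 810.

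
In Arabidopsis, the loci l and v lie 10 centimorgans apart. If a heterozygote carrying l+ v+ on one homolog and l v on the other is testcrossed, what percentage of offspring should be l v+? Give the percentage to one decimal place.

5.0%

A map distance of 10 centimorgans corresponds to a recombination frequency of 0.100.
The F1 is l+ v+ / l v, so l v+ is a recombinant gamete class with expected frequency r/2 = 0.100/2 = 0.0500.
That is 0.0500 = 5.0% of the progeny.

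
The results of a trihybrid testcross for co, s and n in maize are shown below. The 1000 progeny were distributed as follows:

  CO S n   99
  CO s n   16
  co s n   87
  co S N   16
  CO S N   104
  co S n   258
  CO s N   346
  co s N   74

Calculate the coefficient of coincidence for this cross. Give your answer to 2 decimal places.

0.70

The two most frequent reciprocal classes, co S n and CO s N, are the parental types, so the F1 was co S n / CO s N.
The two rarest classes, co S N and CO s n, are the double crossovers. Comparing them with the parentals, only the n allele has switched, so n is the middle locus and the order is co – n – s.
co–n: (173 + 32)/1000 = 0.2050; n–s: (191 + 32)/1000 = 0.2230.
Expected DCO frequency = 0.2050 × 0.2230 ≈ 0.04571; observed = 32/1000 ≈ 0.03200.
Coefficient of coincidence = 0.03200/0.04571 ≈ 0.70.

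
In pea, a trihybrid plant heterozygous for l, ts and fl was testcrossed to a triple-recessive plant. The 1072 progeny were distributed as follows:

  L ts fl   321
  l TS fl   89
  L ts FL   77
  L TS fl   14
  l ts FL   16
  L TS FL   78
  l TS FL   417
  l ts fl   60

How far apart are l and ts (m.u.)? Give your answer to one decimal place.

The two most frequent reciprocal classes, L ts fl and l TS FL, are the parental types, so the F1 was L ts fl / l TS FL.
The two rarest classes, L TS fl and l ts FL, are the double crossovers. Comparing them with the parentals, only the ts allele has switched, so ts is the middle locus and the order is fl – ts – l.
Crossovers in the ts–l interval produce the single-crossover classes l ts fl and L TS FL (60 + 78 = 138) plus the double crossovers (30).
RF(ts–l) = (138 + 30) / 1072 = 168/1072 = 0.1567 → 15.7 m.u.

15.7 m.u.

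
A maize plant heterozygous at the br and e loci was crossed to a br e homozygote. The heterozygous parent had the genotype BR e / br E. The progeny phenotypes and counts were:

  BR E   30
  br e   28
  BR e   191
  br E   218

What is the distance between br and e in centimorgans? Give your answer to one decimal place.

12.4 centimorgans

The recombinant classes are BR E and br e: 30 + 28 = 58.
Recombination frequency = 58/467 = 0.1242 ≈ 12.4%, i.e. 12.4 centimorgans.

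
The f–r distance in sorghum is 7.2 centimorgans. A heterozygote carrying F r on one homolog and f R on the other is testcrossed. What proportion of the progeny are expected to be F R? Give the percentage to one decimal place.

3.6%

A map distance of 7.2 centimorgans corresponds to a recombination frequency of 0.072.
The F1 is F r / f R, so F R is a recombinant gamete class with expected frequency r/2 = 0.072/2 = 0.0360.
That is 0.0360 = 3.6% of the progeny.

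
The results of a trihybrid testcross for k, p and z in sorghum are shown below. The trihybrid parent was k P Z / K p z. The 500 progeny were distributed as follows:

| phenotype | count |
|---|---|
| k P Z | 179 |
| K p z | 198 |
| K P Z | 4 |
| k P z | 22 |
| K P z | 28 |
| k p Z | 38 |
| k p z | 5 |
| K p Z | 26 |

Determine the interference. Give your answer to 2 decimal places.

The two rarest classes, K P Z and k p z, are the double crossovers. Comparing them with the parentals, only the k allele has switched, so k is the middle locus and the order is z – k – p.
z–k: (48 + 9)/500 = 0.1140; k–p: (66 + 9)/500 = 0.1500.
Expected DCO frequency = 0.1140 × 0.1500 ≈ 0.01710; observed = 9/500 ≈ 0.01800.
Coefficient of coincidence = 0.01800/0.01710 ≈ 1.05; interference = 1 − 1.05 = -0.05.

-0.05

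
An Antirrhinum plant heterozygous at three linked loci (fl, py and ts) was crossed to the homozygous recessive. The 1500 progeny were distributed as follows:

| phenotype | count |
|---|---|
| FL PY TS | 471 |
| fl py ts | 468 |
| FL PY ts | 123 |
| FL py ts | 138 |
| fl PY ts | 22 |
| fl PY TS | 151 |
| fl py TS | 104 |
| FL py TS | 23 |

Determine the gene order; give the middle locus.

py

The two most frequent reciprocal classes, fl py ts and FL PY TS, are the parental types, so the F1 was fl py ts / FL PY TS.
The two rarest classes, fl PY ts and FL py TS, are the double crossovers. Comparing them with the parentals, only the py allele has switched, so py is the middle locus and the order is fl – py – ts.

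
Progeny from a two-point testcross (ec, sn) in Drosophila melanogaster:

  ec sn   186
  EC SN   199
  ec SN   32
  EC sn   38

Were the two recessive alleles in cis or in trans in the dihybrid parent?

The two most frequent classes are EC SN (199) and ec sn (186); these are the parental (non-recombinant) types.
So the F1 carried EC SN on one chromosome and ec sn on the other — the recessive alleles are on the same chromosome (cis / coupling).

cis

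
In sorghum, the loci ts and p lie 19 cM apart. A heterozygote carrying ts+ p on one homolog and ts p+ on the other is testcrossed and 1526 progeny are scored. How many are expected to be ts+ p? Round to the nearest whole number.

A map distance of 19 cM corresponds to a recombination frequency of 0.190.
The F1 is ts+ p / ts p+, so ts+ p is a parental gamete class with expected frequency (1 − r)/2 = 0.810/2 = 0.4050.
Expected number = 0.4050 × 1526 = 618.03 ≈ 618.

618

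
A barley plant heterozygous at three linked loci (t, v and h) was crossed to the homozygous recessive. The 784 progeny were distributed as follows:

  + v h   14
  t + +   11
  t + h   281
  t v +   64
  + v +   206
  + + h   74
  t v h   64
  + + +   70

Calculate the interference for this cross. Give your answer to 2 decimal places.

The two most frequent reciprocal classes, t + h and + v +, are the parental types, so the F1 was t + h / + v +.
The two rarest classes, t + + and + v h, are the double crossovers. Comparing them with the parentals, only the h allele has switched, so h is the middle locus and the order is v – h – t.
v–h: (134 + 25)/784 = 0.2028; h–t: (138 + 25)/784 = 0.2079.
Expected DCO frequency = 0.2028 × 0.2079 ≈ 0.04216; observed = 25/784 ≈ 0.03189.
Coefficient of coincidence = 0.03189/0.04216 ≈ 0.76; interference = 1 − 0.76 = 0.24.

0.24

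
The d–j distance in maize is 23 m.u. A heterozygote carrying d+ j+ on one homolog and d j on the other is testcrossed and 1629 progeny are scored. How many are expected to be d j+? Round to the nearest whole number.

A map distance of 23 m.u. corresponds to a recombination frequency of 0.230.
The F1 is d+ j+ / d j, so d j+ is a recombinant gamete class with expected frequency r/2 = 0.230/2 = 0.1150.
Expected number = 0.1150 × 1629 = 187.34 ≈ 187.

187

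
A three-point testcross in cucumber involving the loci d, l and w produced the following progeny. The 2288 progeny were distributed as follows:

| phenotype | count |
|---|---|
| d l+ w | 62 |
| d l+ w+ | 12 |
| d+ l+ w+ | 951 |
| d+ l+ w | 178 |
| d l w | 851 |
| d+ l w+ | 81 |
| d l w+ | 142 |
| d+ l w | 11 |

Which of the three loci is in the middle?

The two most frequent reciprocal classes, d+ l+ w+ and d l w, are the parental types, so the F1 was d+ l+ w+ / d l w.
The two rarest classes, d l+ w+ and d+ l w, are the double crossovers. Comparing them with the parentals, only the d allele has switched, so d is the middle locus and the order is l – d – w.

d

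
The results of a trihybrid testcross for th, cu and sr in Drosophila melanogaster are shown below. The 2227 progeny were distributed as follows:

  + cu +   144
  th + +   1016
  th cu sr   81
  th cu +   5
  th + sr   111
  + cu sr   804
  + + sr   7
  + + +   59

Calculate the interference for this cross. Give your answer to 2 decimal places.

The two most frequent reciprocal classes, th + + and + cu sr, are the parental types, so the F1 was th + + / + cu sr.
The two rarest classes, th cu + and + + sr, are the double crossovers. Comparing them with the parentals, only the cu allele has switched, so cu is the middle locus and the order is th – cu – sr.
th–cu: (140 + 12)/2227 = 0.0683; cu–sr: (255 + 12)/2227 = 0.1199.
Expected DCO frequency = 0.0683 × 0.1199 ≈ 0.00819; observed = 12/2227 ≈ 0.00539.
Coefficient of coincidence = 0.00539/0.00819 ≈ 0.66; interference = 1 − 0.66 = 0.34.

0.34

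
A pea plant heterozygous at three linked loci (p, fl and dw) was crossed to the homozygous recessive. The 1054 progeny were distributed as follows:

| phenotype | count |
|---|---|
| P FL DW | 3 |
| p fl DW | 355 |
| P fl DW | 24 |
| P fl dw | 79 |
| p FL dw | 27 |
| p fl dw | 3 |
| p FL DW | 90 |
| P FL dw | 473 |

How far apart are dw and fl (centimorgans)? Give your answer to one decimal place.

The two most frequent reciprocal classes, P FL dw and p fl DW, are the parental types, so the F1 was P FL dw / p fl DW.
The two rarest classes, P FL DW and p fl dw, are the double crossovers. Comparing them with the parentals, only the dw allele has switched, so dw is the middle locus and the order is p – dw – fl.
Crossovers in the dw–fl interval produce the single-crossover classes P fl dw and p FL DW (79 + 90 = 169) plus the double crossovers (6).
RF(dw–fl) = (169 + 6) / 1054 = 175/1054 = 0.1660 → 16.6 centimorgans.

16.6 centimorgans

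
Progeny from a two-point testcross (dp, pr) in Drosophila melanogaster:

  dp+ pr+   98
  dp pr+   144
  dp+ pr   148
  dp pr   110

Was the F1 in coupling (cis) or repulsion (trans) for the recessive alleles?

trans

The two most frequent classes are dp+ pr (148) and dp pr+ (144); these are the parental (non-recombinant) types.
So the F1 carried dp+ pr on one chromosome and dp pr+ on the other — the recessive alleles are on opposite chromosomes (trans / repulsion).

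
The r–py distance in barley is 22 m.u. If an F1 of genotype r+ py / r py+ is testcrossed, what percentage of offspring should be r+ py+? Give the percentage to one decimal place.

A map distance of 22 m.u. corresponds to a recombination frequency of 0.220.
The F1 is r+ py / r py+, so r+ py+ is a recombinant gamete class with expected frequency r/2 = 0.220/2 = 0.1100.
That is 0.1100 = 11.0% of the progeny.

11.0%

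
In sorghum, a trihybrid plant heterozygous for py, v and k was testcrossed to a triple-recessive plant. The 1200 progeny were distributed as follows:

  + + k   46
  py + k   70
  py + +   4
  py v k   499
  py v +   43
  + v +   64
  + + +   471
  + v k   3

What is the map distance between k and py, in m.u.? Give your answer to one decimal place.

8.0 m.u.

The two most frequent reciprocal classes, py v k and + + +, are the parental types, so the F1 was py v k / + + +.
The two rarest classes, + v k and py + +, are the double crossovers. Comparing them with the parentals, only the py allele has switched, so py is the middle locus and the order is v – py – k.
Crossovers in the py–k interval produce the single-crossover classes py v + and + + k (43 + 46 = 89) plus the double crossovers (7).
RF(py–k) = (89 + 7) / 1200 = 96/1200 = 0.0800 → 8.0 m.u.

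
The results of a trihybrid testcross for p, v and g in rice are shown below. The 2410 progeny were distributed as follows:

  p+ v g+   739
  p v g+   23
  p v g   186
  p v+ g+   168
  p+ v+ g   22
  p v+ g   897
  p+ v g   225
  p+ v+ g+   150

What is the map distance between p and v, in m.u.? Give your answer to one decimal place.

15.8 m.u.

The two most frequent reciprocal classes, p+ v g+ and p v+ g, are the parental types, so the F1 was p+ v g+ / p v+ g.
The two rarest classes, p v g+ and p+ v+ g, are the double crossovers. Comparing them with the parentals, only the p allele has switched, so p is the middle locus and the order is v – p – g.
Crossovers in the v–p interval produce the single-crossover classes p+ v+ g+ and p v g (150 + 186 = 336) plus the double crossovers (45).
RF(v–p) = (336 + 45) / 2410 = 381/2410 = 0.1581 → 15.8 m.u.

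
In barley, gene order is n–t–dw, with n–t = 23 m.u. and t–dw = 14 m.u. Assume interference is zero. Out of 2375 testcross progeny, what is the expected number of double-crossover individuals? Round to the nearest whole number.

76

Map distances give recombination frequencies of 0.230 and 0.140 for the two intervals.
With no interference, expected double-crossover frequency = 0.230 × 0.140 = 0.03220.
Expected number = 0.03220 × 2375 = 76.48 ≈ 76.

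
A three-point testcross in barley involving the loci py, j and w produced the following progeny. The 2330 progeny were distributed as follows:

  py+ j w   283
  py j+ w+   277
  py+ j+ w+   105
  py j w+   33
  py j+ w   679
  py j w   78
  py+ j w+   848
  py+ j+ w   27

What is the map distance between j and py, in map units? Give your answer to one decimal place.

10.4 map units

The two most frequent reciprocal classes, py j+ w and py+ j w+, are the parental types, so the F1 was py j+ w / py+ j w+.
The two rarest classes, py+ j+ w and py j w+, are the double crossovers. Comparing them with the parentals, only the py allele has switched, so py is the middle locus and the order is j – py – w.
Crossovers in the j–py interval produce the single-crossover classes py j w and py+ j+ w+ (78 + 105 = 183) plus the double crossovers (60).
RF(j–py) = (183 + 60) / 2330 = 243/2330 = 0.1043 → 10.4 map units.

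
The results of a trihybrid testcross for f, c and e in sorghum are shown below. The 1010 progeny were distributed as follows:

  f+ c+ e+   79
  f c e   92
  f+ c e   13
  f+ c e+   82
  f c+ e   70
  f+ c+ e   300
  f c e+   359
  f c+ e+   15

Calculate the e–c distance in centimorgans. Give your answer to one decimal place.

The two most frequent reciprocal classes, f c e+ and f+ c+ e, are the parental types, so the F1 was f c e+ / f+ c+ e.
The two rarest classes, f c+ e+ and f+ c e, are the double crossovers. Comparing them with the parentals, only the c allele has switched, so c is the middle locus and the order is f – c – e.
Crossovers in the c–e interval produce the single-crossover classes f c e and f+ c+ e+ (92 + 79 = 171) plus the double crossovers (28).
RF(c–e) = (171 + 28) / 1010 = 199/1010 = 0.1970 → 19.7 centimorgans.

19.7 centimorgans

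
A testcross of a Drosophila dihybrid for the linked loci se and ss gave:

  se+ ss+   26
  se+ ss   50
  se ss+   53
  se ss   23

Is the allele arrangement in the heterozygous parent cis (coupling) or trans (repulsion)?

The two most frequent classes are se+ ss (50) and se ss+ (53); these are the parental (non-recombinant) types.
So the F1 carried se+ ss on one chromosome and se ss+ on the other — the recessive alleles are on opposite chromosomes (trans / repulsion).

trans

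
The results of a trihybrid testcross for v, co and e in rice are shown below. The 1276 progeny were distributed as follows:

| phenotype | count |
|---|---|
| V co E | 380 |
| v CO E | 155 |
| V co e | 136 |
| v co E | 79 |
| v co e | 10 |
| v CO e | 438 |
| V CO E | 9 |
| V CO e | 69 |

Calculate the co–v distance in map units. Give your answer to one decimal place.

13.1 map units

The two most frequent reciprocal classes, V co E and v CO e, are the parental types, so the F1 was V co E / v CO e.
The two rarest classes, V CO E and v co e, are the double crossovers. Comparing them with the parentals, only the co allele has switched, so co is the middle locus and the order is v – co – e.
Crossovers in the v–co interval produce the single-crossover classes v co E and V CO e (79 + 69 = 148) plus the double crossovers (19).
RF(v–co) = (148 + 19) / 1276 = 167/1276 = 0.1309 → 13.1 map units.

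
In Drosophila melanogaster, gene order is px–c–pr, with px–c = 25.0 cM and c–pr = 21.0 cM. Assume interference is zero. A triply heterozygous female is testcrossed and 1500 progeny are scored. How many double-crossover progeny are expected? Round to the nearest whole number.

Map distances give recombination frequencies of 0.250 and 0.210 for the two intervals.
With no interference, expected double-crossover frequency = 0.250 × 0.210 = 0.05250.
Expected number = 0.05250 × 1500 = 78.75 ≈ 79.

79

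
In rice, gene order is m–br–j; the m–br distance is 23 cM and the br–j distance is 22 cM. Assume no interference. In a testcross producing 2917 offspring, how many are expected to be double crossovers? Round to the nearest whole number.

Map distances give recombination frequencies of 0.230 and 0.220 for the two intervals.
With no interference, expected double-crossover frequency = 0.230 × 0.220 = 0.05060.
Expected number = 0.05060 × 2917 = 147.60 ≈ 148.

148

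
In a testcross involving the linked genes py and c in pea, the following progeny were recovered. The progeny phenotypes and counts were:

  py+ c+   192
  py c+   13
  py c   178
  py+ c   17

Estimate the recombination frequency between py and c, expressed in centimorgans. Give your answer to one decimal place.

The two most frequent classes, py+ c+ (192) and py c (178), are the parental types, so the F1 was py+ c+ / py c.
The recombinant classes are py+ c and py c+: 17 + 13 = 30.
Recombination frequency = 30/400 = 0.0750 ≈ 7.5%, i.e. 7.5 centimorgans.

7.5 centimorgans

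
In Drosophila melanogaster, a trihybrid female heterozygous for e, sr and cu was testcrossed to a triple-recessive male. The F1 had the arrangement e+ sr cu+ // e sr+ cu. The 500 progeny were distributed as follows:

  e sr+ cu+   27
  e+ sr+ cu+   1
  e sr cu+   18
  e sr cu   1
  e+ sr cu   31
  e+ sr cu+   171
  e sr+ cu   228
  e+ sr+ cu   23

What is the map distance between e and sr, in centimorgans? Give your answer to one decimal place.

8.6 centimorgans

The two rarest classes, e+ sr+ cu+ and e sr cu, are the double crossovers. Comparing them with the parentals, only the sr allele has switched, so sr is the middle locus and the order is e – sr – cu.
Crossovers in the e–sr interval produce the single-crossover classes e sr cu+ and e+ sr+ cu (18 + 23 = 41) plus the double crossovers (2).
RF(e–sr) = (41 + 2) / 500 = 43/500 = 0.0860 → 8.6 centimorgans.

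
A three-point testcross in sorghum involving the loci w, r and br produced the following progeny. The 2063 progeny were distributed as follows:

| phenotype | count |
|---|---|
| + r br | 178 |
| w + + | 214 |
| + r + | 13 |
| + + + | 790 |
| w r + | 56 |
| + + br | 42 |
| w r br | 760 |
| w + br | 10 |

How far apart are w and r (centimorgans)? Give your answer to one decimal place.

The two most frequent reciprocal classes, w r br and + + +, are the parental types, so the F1 was w r br / + + +.
The two rarest classes, w + br and + r +, are the double crossovers. Comparing them with the parentals, only the r allele has switched, so r is the middle locus and the order is w – r – br.
Crossovers in the w–r interval produce the single-crossover classes + r br and w + + (178 + 214 = 392) plus the double crossovers (23).
RF(w–r) = (392 + 23) / 2063 = 415/2063 = 0.2012 → 20.1 centimorgans.

20.1 centimorgans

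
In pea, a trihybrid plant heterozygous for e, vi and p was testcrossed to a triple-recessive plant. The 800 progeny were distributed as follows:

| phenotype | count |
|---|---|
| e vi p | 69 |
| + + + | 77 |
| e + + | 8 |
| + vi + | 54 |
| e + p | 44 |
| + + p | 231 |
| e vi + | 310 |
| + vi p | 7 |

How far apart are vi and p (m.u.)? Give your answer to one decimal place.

The two most frequent reciprocal classes, + + p and e vi +, are the parental types, so the F1 was + + p / e vi +.
The two rarest classes, + vi p and e + +, are the double crossovers. Comparing them with the parentals, only the vi allele has switched, so vi is the middle locus and the order is p – vi – e.
Crossovers in the p–vi interval produce the single-crossover classes + + + and e vi p (77 + 69 = 146) plus the double crossovers (15).
RF(p–vi) = (146 + 15) / 800 = 161/800 = 0.2013 → 20.1 m.u.

20.1 m.u.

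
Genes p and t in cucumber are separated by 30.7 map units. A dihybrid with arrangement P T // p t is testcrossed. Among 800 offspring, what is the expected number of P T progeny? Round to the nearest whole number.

277

A map distance of 30.7 map units corresponds to a recombination frequency of 0.307.
The F1 is P T / p t, so P T is a parental gamete class with expected frequency (1 − r)/2 = 0.693/2 = 0.3465.
Expected number = 0.3465 × 800 = 277.20 ≈ 277.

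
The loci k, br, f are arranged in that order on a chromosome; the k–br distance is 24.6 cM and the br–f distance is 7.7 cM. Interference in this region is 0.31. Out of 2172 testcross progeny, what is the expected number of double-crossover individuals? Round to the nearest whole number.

28

Map distances give recombination frequencies of 0.246 and 0.077 for the two intervals.
With interference 0.31 (so coincidence = 0.69), expected double-crossover frequency = 0.246 × 0.077 × 0.69 = 0.01307.
Expected number = 0.01307 × 2172 = 28.39 ≈ 28.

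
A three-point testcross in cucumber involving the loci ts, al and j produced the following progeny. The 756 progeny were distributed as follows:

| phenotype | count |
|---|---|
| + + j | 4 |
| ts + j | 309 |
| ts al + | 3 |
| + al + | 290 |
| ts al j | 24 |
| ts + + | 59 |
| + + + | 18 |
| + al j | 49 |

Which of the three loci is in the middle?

The two most frequent reciprocal classes, ts + j and + al +, are the parental types, so the F1 was ts + j / + al +.
The two rarest classes, + + j and ts al +, are the double crossovers. Comparing them with the parentals, only the ts allele has switched, so ts is the middle locus and the order is al – ts – j.

ts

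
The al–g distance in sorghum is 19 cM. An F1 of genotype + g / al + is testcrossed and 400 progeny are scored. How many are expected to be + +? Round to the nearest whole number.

A map distance of 19 cM corresponds to a recombination frequency of 0.190.
The F1 is + g / al +, so + + is a recombinant gamete class with expected frequency r/2 = 0.190/2 = 0.0950.
Expected number = 0.0950 × 400 = 38.00 ≈ 38.

38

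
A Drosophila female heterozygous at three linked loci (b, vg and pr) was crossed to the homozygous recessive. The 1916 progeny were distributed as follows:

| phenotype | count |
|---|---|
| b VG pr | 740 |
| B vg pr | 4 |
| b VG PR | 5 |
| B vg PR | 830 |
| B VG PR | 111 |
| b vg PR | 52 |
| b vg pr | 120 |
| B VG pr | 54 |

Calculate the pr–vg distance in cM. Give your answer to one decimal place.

The two most frequent reciprocal classes, b VG pr and B vg PR, are the parental types, so the F1 was b VG pr / B vg PR.
The two rarest classes, b VG PR and B vg pr, are the double crossovers. Comparing them with the parentals, only the pr allele has switched, so pr is the middle locus and the order is b – pr – vg.
Crossovers in the pr–vg interval produce the single-crossover classes b vg pr and B VG PR (120 + 111 = 231) plus the double crossovers (9).
RF(pr–vg) = (231 + 9) / 1916 = 240/1916 = 0.1253 → 12.5 cM.

12.5 cM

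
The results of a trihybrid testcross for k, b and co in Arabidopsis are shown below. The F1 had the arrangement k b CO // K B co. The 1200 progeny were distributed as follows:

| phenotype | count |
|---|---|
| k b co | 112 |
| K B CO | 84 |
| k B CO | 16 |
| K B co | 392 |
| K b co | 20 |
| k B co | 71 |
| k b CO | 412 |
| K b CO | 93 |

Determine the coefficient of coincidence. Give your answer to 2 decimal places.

The two rarest classes, k B CO and K b co, are the double crossovers. Comparing them with the parentals, only the b allele has switched, so b is the middle locus and the order is co – b – k.
co–b: (196 + 36)/1200 = 0.1933; b–k: (164 + 36)/1200 = 0.1667.
Expected DCO frequency = 0.1933 × 0.1667 ≈ 0.03222; observed = 36/1200 ≈ 0.03000.
Coefficient of coincidence = 0.03000/0.03222 ≈ 0.93.

0.93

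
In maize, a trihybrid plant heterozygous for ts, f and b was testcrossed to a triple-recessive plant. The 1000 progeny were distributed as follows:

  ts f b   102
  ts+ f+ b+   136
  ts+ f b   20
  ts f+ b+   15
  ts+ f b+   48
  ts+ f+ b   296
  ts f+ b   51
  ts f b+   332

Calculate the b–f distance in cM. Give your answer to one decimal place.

27.3 cM

The two most frequent reciprocal classes, ts+ f+ b and ts f b+, are the parental types, so the F1 was ts+ f+ b / ts f b+.
The two rarest classes, ts+ f b and ts f+ b+, are the double crossovers. Comparing them with the parentals, only the f allele has switched, so f is the middle locus and the order is b – f – ts.
Crossovers in the b–f interval produce the single-crossover classes ts+ f+ b+ and ts f b (136 + 102 = 238) plus the double crossovers (35).
RF(b–f) = (238 + 35) / 1000 = 273/1000 = 0.2730 → 27.3 cM.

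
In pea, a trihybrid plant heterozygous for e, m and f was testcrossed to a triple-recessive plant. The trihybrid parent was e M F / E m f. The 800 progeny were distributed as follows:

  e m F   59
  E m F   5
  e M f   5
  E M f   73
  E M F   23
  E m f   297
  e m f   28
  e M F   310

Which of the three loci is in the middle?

The two rarest classes, e M f and E m F, are the double crossovers. Comparing them with the parentals, only the f allele has switched, so f is the middle locus and the order is m – f – e.

f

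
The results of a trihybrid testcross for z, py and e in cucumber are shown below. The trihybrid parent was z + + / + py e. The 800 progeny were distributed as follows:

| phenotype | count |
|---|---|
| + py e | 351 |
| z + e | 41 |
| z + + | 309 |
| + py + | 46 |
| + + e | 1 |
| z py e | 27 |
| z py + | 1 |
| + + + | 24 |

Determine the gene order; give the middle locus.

The two rarest classes, z py + and + + e, are the double crossovers. Comparing them with the parentals, only the py allele has switched, so py is the middle locus and the order is z – py – e.

py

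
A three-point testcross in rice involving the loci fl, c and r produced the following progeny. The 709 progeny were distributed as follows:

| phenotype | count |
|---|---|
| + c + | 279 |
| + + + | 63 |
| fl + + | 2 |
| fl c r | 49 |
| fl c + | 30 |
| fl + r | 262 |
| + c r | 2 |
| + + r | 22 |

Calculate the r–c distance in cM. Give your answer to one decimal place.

16.4 cM

The two most frequent reciprocal classes, + c + and fl + r, are the parental types, so the F1 was + c + / fl + r.
The two rarest classes, + c r and fl + +, are the double crossovers. Comparing them with the parentals, only the r allele has switched, so r is the middle locus and the order is c – r – fl.
Crossovers in the c–r interval produce the single-crossover classes + + + and fl c r (63 + 49 = 112) plus the double crossovers (4).
RF(c–r) = (112 + 4) / 709 = 116/709 = 0.1636 → 16.4 cM.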